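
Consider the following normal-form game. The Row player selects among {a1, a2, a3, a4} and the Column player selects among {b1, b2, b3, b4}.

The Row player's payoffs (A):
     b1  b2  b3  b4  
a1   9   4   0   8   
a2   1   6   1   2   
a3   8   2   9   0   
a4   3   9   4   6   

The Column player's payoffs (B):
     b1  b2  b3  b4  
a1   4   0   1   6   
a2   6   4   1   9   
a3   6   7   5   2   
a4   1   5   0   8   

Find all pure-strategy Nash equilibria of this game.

(a1, b4)

Check mutual best responses: a cell is a NE iff neither player can gain by unilaterally deviating.
The Row player's best responses — vs b1: a1 (payoff 9); vs b2: a4 (payoff 9); vs b3: a3 (payoff 9); vs b4: a1 (payoff 8).
The Column player's best responses — vs a1: b4 (payoff 6); vs a2: b4 (payoff 9); vs a3: b2 (payoff 7); vs a4: b4 (payoff 8).
The only mutual best response is (a1, b4); neither player gains by switching there.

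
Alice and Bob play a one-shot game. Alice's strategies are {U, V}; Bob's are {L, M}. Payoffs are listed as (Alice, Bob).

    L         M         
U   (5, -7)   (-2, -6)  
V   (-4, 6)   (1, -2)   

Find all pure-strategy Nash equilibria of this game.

A profile is a Nash equilibrium when each player is best-responding to the other.
Alice's best responses — vs L: U (payoff 5); vs M: V (payoff 1).
Bob's best responses — vs U: M (payoff -6); vs V: L (payoff 6).
No cell has both players best-responding. For instance, Alice's best reply to M is V, but against V Bob prefers L over M.

There is no pure-strategy Nash equilibrium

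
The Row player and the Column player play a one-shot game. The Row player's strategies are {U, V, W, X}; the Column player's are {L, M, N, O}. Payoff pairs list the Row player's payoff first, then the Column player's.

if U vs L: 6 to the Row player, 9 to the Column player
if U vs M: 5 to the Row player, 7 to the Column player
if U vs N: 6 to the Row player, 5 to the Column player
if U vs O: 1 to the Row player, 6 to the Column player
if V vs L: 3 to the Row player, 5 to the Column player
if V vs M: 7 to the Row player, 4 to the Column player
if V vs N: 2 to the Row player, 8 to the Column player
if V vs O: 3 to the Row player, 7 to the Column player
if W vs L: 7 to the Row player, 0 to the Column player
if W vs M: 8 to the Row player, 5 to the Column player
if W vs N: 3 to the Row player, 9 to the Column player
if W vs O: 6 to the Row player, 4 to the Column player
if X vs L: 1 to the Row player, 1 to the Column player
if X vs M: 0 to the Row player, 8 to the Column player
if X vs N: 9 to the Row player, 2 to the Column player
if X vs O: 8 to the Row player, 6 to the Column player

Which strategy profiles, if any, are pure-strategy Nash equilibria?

There is no pure-strategy Nash equilibrium

Check mutual best responses: a cell is a NE iff neither player can gain by unilaterally deviating.
The Row player's best responses — vs L: W (payoff 7); vs M: W (payoff 8); vs N: X (payoff 9); vs O: X (payoff 8).
The Column player's best responses — vs U: L (payoff 9); vs V: N (payoff 8); vs W: N (payoff 9); vs X: M (payoff 8).
No cell has both players best-responding. For instance, the Row player's best reply to N is X, but against X the Column player prefers M over N.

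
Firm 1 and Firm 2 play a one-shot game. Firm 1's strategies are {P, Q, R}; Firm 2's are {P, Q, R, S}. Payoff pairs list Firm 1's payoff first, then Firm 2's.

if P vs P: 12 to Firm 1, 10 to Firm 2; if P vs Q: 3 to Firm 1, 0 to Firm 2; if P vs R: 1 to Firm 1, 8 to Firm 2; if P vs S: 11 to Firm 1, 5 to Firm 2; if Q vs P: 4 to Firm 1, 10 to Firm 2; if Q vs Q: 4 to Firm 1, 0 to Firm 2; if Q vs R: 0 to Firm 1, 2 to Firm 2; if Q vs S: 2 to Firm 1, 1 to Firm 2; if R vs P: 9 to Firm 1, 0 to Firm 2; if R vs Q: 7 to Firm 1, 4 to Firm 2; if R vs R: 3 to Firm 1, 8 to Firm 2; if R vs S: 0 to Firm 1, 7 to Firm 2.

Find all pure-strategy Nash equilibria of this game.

(P, P) and (R, R)

Check mutual best responses: a cell is a NE iff neither player can gain by unilaterally deviating.
Firm 1's best responses — vs P: P (payoff 12); vs Q: R (payoff 7); vs R: R (payoff 3); vs S: P (payoff 11).
Firm 2's best responses — vs P: P (payoff 10); vs Q: P (payoff 10); vs R: R (payoff 8).
Mutual best responses occur at (P, P) and (R, R); at each, neither player gains by switching.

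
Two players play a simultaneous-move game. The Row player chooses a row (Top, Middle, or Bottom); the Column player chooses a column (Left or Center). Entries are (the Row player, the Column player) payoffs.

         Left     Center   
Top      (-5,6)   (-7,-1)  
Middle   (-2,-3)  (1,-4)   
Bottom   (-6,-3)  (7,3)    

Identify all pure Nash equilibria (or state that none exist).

(Middle, Left) and (Bottom, Center)

A profile is a Nash equilibrium when each player is best-responding to the other.
The Row player's best responses — vs Left: Middle (payoff -2); vs Center: Bottom (payoff 7).
The Column player's best responses — vs Top: Left (payoff 6); vs Middle: Left (payoff -3); vs Bottom: Center (payoff 3).
Mutual best responses occur at (Middle, Left) and (Bottom, Center); at each, neither player gains by switching.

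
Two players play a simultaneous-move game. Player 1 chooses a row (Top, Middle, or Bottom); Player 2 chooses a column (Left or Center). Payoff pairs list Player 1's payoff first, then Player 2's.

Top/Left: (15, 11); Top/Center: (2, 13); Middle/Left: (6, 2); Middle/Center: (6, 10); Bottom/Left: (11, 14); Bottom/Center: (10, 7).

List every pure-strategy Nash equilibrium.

No pure-strategy Nash equilibrium

Check mutual best responses: a cell is a NE iff neither player can gain by unilaterally deviating.
Player 1's best responses — vs Left: Top (payoff 15); vs Center: Bottom (payoff 10).
Player 2's best responses — vs Top: Center (payoff 13); vs Middle: Center (payoff 10); vs Bottom: Left (payoff 14).
No cell has both players best-responding. For instance, Player 1's best reply to Center is Bottom, but against Bottom Player 2 prefers Left over Center.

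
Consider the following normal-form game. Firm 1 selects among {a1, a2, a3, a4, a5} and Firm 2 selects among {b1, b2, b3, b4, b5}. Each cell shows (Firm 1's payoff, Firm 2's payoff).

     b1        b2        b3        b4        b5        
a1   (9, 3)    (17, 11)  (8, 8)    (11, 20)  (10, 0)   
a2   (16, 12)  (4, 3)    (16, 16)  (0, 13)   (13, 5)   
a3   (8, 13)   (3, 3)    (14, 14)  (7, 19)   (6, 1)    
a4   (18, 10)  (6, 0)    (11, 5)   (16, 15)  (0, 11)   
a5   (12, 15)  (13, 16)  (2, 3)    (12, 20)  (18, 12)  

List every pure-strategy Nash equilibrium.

(a2, b3) and (a4, b4)

Check mutual best responses: a cell is a NE iff neither player can gain by unilaterally deviating.
Firm 1's best responses — vs b1: a4 (payoff 18); vs b2: a1 (payoff 17); vs b3: a2 (payoff 16); vs b4: a4 (payoff 16); vs b5: a5 (payoff 18).
Firm 2's best responses — vs a1: b4 (payoff 20); vs a2: b3 (payoff 16); vs a3: b4 (payoff 19); vs a4: b4 (payoff 15); vs a5: b4 (payoff 20).
Mutual best responses occur at (a2, b3) and (a4, b4); at each, neither player gains by switching.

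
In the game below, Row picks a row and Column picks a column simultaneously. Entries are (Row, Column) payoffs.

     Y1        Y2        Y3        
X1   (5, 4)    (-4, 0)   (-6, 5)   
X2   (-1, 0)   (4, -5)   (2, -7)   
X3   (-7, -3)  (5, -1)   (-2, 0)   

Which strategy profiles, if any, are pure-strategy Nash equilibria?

None

A profile is a Nash equilibrium when each player is best-responding to the other.
Row's best responses — vs Y1: X1 (payoff 5); vs Y2: X3 (payoff 5); vs Y3: X2 (payoff 2).
Column's best responses — vs X1: Y3 (payoff 5); vs X2: Y1 (payoff 0); vs X3: Y3 (payoff 0).
No cell has both players best-responding. For instance, Row's best reply to Y2 is X3, but against X3 Column prefers Y3 over Y2.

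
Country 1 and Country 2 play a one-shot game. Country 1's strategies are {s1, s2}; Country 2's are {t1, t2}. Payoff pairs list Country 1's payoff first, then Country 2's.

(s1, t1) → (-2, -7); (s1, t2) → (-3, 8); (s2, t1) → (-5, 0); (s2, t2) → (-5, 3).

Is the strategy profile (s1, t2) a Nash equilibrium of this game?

Yes

Holding Country 2 at t2: Country 1 gets -3 from s1, versus -5 from s2. No profitable deviation for Country 1.
Holding Country 1 at s1: Country 2 gets 8 from t2, versus -7 from t1. No profitable deviation for Country 2 either.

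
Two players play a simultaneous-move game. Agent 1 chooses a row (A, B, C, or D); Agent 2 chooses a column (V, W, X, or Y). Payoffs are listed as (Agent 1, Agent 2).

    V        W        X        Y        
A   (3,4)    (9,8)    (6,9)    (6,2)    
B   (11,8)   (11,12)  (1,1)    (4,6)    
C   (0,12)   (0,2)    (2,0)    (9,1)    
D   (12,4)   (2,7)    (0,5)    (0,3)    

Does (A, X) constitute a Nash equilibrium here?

Holding Agent 2 at X: Agent 1 gets 6 from A, versus 1 from B, 2 from C, 0 from D. No profitable deviation for Agent 1.
Holding Agent 1 at A: Agent 2 gets 9 from X, versus 4 from V, 8 from W, 2 from Y. No profitable deviation for Agent 2 either.

Yes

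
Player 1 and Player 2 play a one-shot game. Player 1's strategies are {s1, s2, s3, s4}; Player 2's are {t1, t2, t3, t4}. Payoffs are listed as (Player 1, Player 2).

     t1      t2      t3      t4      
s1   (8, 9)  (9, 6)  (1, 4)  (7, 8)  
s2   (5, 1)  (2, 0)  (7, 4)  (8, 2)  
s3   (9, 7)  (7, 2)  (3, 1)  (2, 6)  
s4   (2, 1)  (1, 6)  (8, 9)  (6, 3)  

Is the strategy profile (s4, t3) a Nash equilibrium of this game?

Holding Player 2 at t3: Player 1 gets 8 from s4, versus 1 from s1, 7 from s2, 3 from s3. No profitable deviation for Player 1.
Holding Player 1 at s4: Player 2 gets 9 from t3, versus 1 from t1, 6 from t2, 3 from t4. No profitable deviation for Player 2 either.

Yes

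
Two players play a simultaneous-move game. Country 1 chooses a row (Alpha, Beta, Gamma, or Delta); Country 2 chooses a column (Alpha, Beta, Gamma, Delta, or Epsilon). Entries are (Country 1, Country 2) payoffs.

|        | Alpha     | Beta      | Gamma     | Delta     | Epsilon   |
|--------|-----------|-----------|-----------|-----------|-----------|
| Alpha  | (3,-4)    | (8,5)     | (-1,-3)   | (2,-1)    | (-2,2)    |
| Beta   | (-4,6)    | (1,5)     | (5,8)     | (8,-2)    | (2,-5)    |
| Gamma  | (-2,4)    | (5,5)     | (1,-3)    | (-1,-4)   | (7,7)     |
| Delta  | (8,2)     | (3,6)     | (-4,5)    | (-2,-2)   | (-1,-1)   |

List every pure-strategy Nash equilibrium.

(Alpha, Beta), (Beta, Gamma), and (Gamma, Epsilon)

A profile is a Nash equilibrium when each player is best-responding to the other.
Country 1's best responses — vs Alpha: Delta (payoff 8); vs Beta: Alpha (payoff 8); vs Gamma: Beta (payoff 5); vs Delta: Beta (payoff 8); vs Epsilon: Gamma (payoff 7).
Country 2's best responses — vs Alpha: Beta (payoff 5); vs Beta: Gamma (payoff 8); vs Gamma: Epsilon (payoff 7); vs Delta: Beta (payoff 6).
Mutual best responses occur at (Alpha, Beta), (Beta, Gamma), and (Gamma, Epsilon); at each, neither player gains by switching.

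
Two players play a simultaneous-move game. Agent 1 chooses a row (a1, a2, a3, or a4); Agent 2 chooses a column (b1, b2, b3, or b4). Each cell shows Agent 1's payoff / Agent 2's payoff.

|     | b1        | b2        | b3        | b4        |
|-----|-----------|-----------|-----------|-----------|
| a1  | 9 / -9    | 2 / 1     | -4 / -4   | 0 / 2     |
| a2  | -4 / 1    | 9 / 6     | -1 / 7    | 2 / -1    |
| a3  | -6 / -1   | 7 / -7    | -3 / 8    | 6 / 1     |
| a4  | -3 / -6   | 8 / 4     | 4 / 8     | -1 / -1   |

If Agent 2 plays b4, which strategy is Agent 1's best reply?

With Agent 2 fixed at b4, Agent 1's payoffs are: a1 → 0, a2 → 2, a3 → 6, a4 → -1.
The maximum is 6, achieved by a3.

a3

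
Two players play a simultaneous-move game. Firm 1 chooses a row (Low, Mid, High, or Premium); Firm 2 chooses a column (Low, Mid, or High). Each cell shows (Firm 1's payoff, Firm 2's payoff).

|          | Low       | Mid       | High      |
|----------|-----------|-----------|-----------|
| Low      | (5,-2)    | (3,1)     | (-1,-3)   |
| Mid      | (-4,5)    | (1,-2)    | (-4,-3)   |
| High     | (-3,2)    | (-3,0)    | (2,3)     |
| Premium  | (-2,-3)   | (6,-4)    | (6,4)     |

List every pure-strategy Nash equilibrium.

Check mutual best responses: a cell is a NE iff neither player can gain by unilaterally deviating.
Firm 1's best responses — vs Low: Low (payoff 5); vs Mid: Premium (payoff 6); vs High: Premium (payoff 6).
Firm 2's best responses — vs Low: Mid (payoff 1); vs Mid: Low (payoff 5); vs High: High (payoff 3); vs Premium: High (payoff 4).
The only mutual best response is (Premium, High); neither player gains by switching there.

(Premium, High)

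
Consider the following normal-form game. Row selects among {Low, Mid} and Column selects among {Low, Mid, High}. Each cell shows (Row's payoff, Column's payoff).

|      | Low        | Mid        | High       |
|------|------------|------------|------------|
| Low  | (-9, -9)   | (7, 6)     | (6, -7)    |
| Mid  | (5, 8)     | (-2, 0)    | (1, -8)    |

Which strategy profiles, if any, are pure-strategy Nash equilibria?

Check mutual best responses: a cell is a NE iff neither player can gain by unilaterally deviating.
Row's best responses — vs Low: Mid (payoff 5); vs Mid: Low (payoff 7); vs High: Low (payoff 6).
Column's best responses — vs Low: Mid (payoff 6); vs Mid: Low (payoff 8).
Mutual best responses occur at (Low, Mid) and (Mid, Low); at each, neither player gains by switching.

(Low, Mid) and (Mid, Low)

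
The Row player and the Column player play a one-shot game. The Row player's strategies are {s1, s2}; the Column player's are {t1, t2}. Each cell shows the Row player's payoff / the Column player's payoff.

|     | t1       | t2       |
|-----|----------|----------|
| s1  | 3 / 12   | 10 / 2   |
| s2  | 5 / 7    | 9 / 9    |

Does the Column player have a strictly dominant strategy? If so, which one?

No strictly dominant strategy

A strategy is strictly dominant if it gives the Column player a strictly higher payoff than every other strategy, against every choice by the opponent.
t1 is not dominant: against s2, t2 gives 9 > 7.
t2 is not dominant: against s1, t1 gives 12 > 2.
No single strategy is best against every opponent action.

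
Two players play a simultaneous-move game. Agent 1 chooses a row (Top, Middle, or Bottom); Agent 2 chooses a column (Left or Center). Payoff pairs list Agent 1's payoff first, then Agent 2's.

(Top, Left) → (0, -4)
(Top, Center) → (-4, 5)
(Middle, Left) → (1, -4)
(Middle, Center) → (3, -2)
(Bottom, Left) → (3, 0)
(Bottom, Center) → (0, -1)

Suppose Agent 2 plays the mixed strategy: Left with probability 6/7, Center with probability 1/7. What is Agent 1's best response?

Agent 1's best reply maximizes expected payoff against the mix.
Top: (6/7)·0 + (1/7)·(-4) = -4/7
Middle: (6/7)·1 + (1/7)·3 = 9/7
Bottom: (6/7)·3 + (1/7)·0 = 18/7
Highest expected payoff is 18/7, from Bottom.

Bottom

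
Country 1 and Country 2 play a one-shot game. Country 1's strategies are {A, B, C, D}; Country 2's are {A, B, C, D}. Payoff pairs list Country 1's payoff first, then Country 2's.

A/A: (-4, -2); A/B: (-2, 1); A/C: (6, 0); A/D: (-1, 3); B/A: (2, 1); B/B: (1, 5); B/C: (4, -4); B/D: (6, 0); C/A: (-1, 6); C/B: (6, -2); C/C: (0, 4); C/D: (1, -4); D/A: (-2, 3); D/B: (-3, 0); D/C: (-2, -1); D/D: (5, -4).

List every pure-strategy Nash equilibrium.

No pure-strategy Nash equilibrium

Check mutual best responses: a cell is a NE iff neither player can gain by unilaterally deviating.
Country 1's best responses — vs A: B (payoff 2); vs B: C (payoff 6); vs C: A (payoff 6); vs D: B (payoff 6).
Country 2's best responses — vs A: D (payoff 3); vs B: B (payoff 5); vs C: A (payoff 6); vs D: A (payoff 3).
No cell has both players best-responding. For instance, Country 1's best reply to C is A, but against A Country 2 prefers D over C.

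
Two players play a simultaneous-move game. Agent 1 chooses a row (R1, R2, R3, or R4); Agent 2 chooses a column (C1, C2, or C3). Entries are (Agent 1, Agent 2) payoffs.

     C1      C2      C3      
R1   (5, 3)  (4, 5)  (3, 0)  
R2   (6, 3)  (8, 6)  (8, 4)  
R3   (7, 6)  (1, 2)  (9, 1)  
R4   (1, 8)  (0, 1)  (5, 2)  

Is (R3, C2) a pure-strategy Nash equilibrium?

No

Holding Agent 2 at C2: Agent 1 gets 1 from R3 but could get 8 by switching to R2. Agent 1 has a profitable deviation.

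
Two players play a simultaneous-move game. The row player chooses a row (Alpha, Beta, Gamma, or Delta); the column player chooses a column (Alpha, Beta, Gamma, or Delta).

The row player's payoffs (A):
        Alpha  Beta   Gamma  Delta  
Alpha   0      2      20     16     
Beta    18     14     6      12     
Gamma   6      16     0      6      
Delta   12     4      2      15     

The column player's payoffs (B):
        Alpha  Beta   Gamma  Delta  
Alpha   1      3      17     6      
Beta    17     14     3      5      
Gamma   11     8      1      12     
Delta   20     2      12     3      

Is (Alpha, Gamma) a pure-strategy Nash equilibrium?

Yes

Holding the column player at Gamma: the row player gets 20 from Alpha, versus 6 from Beta, 0 from Gamma, 2 from Delta. No profitable deviation for the row player.
Holding the row player at Alpha: the column player gets 17 from Gamma, versus 1 from Alpha, 3 from Beta, 6 from Delta. No profitable deviation for the column player either.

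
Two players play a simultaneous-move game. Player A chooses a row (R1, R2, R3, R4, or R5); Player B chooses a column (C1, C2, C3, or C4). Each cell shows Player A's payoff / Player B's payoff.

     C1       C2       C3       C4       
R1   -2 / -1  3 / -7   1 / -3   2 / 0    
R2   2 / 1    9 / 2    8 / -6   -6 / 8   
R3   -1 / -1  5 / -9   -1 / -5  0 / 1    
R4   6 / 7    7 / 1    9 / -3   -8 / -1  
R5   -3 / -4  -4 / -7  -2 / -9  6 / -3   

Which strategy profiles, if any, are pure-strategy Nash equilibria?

Find each player's best response to every opponent strategy; NE are the intersections.
Player A's best responses — vs C1: R4 (payoff 6); vs C2: R2 (payoff 9); vs C3: R4 (payoff 9); vs C4: R5 (payoff 6).
Player B's best responses — vs R1: C4 (payoff 0); vs R2: C4 (payoff 8); vs R3: C4 (payoff 1); vs R4: C1 (payoff 7); vs R5: C4 (payoff -3).
Mutual best responses occur at (R4, C1) and (R5, C4); at each, neither player gains by switching.

(R4, C1) and (R5, C4)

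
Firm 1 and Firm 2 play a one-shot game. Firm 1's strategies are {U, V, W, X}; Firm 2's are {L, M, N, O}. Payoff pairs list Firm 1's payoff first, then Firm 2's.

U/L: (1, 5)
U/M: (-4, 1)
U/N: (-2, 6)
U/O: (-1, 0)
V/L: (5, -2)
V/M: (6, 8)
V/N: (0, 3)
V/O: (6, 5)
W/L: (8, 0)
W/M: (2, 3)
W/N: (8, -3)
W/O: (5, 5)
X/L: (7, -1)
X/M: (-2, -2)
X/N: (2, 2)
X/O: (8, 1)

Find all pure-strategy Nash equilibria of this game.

(V, M)

Find each player's best response to every opponent strategy; NE are the intersections.
Firm 1's best responses — vs L: W (payoff 8); vs M: V (payoff 6); vs N: W (payoff 8); vs O: X (payoff 8).
Firm 2's best responses — vs U: N (payoff 6); vs V: M (payoff 8); vs W: O (payoff 5); vs X: N (payoff 2).
The only mutual best response is (V, M); neither player gains by switching there.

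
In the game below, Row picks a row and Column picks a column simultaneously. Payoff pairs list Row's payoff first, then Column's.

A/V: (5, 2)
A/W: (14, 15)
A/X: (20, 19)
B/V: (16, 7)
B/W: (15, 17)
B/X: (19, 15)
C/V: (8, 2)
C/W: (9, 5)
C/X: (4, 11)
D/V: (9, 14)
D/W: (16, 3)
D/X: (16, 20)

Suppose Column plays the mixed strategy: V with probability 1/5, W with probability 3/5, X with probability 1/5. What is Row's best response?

Row's best reply maximizes expected payoff against the mix.
A: (1/5)·5 + (3/5)·14 + (1/5)·20 = 67/5
B: (1/5)·16 + (3/5)·15 + (1/5)·19 = 16
C: (1/5)·8 + (3/5)·9 + (1/5)·4 = 39/5
D: (1/5)·9 + (3/5)·16 + (1/5)·16 = 73/5
Highest expected payoff is 16, from B.

B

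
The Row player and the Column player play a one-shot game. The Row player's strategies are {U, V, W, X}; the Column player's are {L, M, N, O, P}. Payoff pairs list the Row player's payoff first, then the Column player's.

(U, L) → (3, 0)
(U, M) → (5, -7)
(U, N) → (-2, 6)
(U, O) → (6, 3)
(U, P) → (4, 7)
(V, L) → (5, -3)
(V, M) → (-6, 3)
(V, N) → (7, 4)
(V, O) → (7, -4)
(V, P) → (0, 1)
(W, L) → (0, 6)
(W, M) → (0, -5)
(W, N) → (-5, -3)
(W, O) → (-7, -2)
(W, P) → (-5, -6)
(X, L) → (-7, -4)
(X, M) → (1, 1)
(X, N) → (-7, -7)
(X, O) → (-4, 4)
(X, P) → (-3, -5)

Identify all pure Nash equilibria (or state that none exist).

Find each player's best response to every opponent strategy; NE are the intersections.
The Row player's best responses — vs L: V (payoff 5); vs M: U (payoff 5); vs N: V (payoff 7); vs O: V (payoff 7); vs P: U (payoff 4).
The Column player's best responses — vs U: P (payoff 7); vs V: N (payoff 4); vs W: L (payoff 6); vs X: O (payoff 4).
Mutual best responses occur at (U, P) and (V, N); at each, neither player gains by switching.

(U, P) and (V, N)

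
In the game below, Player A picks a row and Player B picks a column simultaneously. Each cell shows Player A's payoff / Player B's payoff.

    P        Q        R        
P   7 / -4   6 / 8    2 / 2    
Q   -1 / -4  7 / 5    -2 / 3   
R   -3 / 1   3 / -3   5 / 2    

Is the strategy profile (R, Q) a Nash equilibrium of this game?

No

Holding Player B at Q: Player A gets 3 from R but could get 7 by switching to Q. Player A has a profitable deviation.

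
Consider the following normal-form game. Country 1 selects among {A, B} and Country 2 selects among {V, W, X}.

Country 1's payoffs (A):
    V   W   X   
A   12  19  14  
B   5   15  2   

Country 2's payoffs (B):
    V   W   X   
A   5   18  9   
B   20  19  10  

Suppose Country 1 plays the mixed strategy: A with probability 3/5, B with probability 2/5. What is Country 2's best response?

W

Compute Country 2's expected payoff from each pure strategy against the given mix.
V: (3/5)·5 + (2/5)·20 = 11
W: (3/5)·18 + (2/5)·19 = 92/5
X: (3/5)·9 + (2/5)·10 = 47/5
Highest expected payoff is 92/5, from W.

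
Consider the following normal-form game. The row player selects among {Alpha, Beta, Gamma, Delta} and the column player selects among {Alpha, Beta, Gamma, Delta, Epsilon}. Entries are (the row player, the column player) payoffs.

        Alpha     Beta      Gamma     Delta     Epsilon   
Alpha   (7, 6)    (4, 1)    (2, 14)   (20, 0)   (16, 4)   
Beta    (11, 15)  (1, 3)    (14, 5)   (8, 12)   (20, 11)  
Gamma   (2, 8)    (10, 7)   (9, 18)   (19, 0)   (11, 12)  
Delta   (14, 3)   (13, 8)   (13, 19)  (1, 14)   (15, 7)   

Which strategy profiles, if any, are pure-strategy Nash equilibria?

Check mutual best responses: a cell is a NE iff neither player can gain by unilaterally deviating.
The row player's best responses — vs Alpha: Delta (payoff 14); vs Beta: Delta (payoff 13); vs Gamma: Beta (payoff 14); vs Delta: Alpha (payoff 20); vs Epsilon: Beta (payoff 20).
The column player's best responses — vs Alpha: Gamma (payoff 14); vs Beta: Alpha (payoff 15); vs Gamma: Gamma (payoff 18); vs Delta: Gamma (payoff 19).
No cell has both players best-responding. For instance, the row player's best reply to Beta is Delta, but against Delta the column player prefers Gamma over Beta.

No pure-strategy Nash equilibrium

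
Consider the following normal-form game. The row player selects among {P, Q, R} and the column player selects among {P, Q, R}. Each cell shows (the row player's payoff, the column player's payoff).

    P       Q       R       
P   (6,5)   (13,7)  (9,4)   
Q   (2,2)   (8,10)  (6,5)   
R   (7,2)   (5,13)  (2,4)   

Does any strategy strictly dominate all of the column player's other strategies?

A strategy is strictly dominant if it gives the column player a strictly higher payoff than every other strategy, against every choice by the opponent.
Q strictly dominates: vs P: 7 > each of {5, 4}; vs Q: 10 > each of {2, 5}; vs R: 13 > each of {2, 4}.

Q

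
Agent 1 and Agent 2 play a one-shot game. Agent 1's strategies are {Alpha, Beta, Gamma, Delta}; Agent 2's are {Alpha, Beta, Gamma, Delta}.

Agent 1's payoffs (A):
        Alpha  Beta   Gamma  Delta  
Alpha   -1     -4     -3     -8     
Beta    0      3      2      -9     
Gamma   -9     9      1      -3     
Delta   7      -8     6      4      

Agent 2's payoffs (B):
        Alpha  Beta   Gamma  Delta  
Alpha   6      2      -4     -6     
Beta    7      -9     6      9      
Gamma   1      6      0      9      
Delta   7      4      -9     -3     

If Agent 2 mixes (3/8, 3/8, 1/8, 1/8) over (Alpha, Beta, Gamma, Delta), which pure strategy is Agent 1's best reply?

Delta

Compute Agent 1's expected payoff from each pure strategy against the given mix.
Alpha: (3/8)·(-1) + (3/8)·(-4) + (1/8)·(-3) + (1/8)·(-8) = -13/4
Beta: (3/8)·0 + (3/8)·3 + (1/8)·2 + (1/8)·(-9) = 1/4
Gamma: (3/8)·(-9) + (3/8)·9 + (1/8)·1 + (1/8)·(-3) = -1/4
Delta: (3/8)·7 + (3/8)·(-8) + (1/8)·6 + (1/8)·4 = 7/8
Highest expected payoff is 7/8, from Delta.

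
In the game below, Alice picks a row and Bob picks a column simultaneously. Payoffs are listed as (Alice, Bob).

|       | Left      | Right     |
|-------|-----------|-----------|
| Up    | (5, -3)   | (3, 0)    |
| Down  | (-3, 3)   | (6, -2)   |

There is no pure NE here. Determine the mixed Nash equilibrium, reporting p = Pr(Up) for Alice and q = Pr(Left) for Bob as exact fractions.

p = 5/8, q = 3/11

Each player's mixing probability is pinned down by making the *other* player indifferent.
Bob indifferent between Left and Right: p·(-3) + (1−p)·3 = p·0 + (1−p)·(-2) ⟹ 3 + (-6)p = (-2) + 2p ⟹ p = 5/8.
Alice indifferent between Up and Down: q·5 + (1−q)·3 = q·(-3) + (1−q)·6 ⟹ 3 + 2q = 6 + (-9)q ⟹ q = 3/11.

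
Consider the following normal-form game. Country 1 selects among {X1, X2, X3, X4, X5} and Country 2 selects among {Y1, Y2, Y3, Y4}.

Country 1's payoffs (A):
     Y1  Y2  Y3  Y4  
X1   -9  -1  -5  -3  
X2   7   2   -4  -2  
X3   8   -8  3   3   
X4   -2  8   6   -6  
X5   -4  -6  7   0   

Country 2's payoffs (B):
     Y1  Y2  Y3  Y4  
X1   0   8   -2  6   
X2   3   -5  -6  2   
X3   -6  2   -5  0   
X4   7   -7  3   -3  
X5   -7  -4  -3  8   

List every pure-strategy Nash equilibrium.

No pure-strategy Nash equilibrium

A profile is a Nash equilibrium when each player is best-responding to the other.
Country 1's best responses — vs Y1: X3 (payoff 8); vs Y2: X4 (payoff 8); vs Y3: X5 (payoff 7); vs Y4: X3 (payoff 3).
Country 2's best responses — vs X1: Y2 (payoff 8); vs X2: Y1 (payoff 3); vs X3: Y2 (payoff 2); vs X4: Y1 (payoff 7); vs X5: Y4 (payoff 8).
No cell has both players best-responding. For instance, Country 1's best reply to Y3 is X5, but against X5 Country 2 prefers Y4 over Y3.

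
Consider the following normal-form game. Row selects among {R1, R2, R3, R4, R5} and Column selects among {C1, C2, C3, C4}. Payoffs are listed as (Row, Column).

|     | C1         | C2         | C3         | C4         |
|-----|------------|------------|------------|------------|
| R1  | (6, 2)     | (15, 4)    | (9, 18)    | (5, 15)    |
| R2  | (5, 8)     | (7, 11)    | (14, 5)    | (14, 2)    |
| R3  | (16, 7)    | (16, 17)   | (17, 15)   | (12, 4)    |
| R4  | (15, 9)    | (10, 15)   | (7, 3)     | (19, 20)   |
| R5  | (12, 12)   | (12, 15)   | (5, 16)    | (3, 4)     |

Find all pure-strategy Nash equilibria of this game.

Find each player's best response to every opponent strategy; NE are the intersections.
Row's best responses — vs C1: R3 (payoff 16); vs C2: R3 (payoff 16); vs C3: R3 (payoff 17); vs C4: R4 (payoff 19).
Column's best responses — vs R1: C3 (payoff 18); vs R2: C2 (payoff 11); vs R3: C2 (payoff 17); vs R4: C4 (payoff 20); vs R5: C3 (payoff 16).
Mutual best responses occur at (R3, C2) and (R4, C4); at each, neither player gains by switching.

(R3, C2) and (R4, C4)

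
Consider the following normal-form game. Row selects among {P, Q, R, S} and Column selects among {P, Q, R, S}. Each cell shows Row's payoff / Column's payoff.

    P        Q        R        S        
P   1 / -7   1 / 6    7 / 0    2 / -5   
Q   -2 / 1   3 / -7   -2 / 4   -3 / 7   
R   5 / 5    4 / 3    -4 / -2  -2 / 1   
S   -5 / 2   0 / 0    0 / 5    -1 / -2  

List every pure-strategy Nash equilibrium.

(R, P)

Find each player's best response to every opponent strategy; NE are the intersections.
Row's best responses — vs P: R (payoff 5); vs Q: R (payoff 4); vs R: P (payoff 7); vs S: P (payoff 2).
Column's best responses — vs P: Q (payoff 6); vs Q: S (payoff 7); vs R: P (payoff 5); vs S: R (payoff 5).
The only mutual best response is (R, P); neither player gains by switching there.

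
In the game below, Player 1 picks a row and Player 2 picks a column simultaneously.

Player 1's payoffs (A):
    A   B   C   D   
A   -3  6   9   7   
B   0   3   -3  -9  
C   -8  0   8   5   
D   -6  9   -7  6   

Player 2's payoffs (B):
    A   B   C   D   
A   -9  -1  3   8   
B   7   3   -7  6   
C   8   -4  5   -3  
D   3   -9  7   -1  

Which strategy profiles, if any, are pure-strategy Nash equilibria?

Find each player's best response to every opponent strategy; NE are the intersections.
Player 1's best responses — vs A: B (payoff 0); vs B: D (payoff 9); vs C: A (payoff 9); vs D: A (payoff 7).
Player 2's best responses — vs A: D (payoff 8); vs B: A (payoff 7); vs C: A (payoff 8); vs D: C (payoff 7).
Mutual best responses occur at (A, D) and (B, A); at each, neither player gains by switching.

(A, D) and (B, A)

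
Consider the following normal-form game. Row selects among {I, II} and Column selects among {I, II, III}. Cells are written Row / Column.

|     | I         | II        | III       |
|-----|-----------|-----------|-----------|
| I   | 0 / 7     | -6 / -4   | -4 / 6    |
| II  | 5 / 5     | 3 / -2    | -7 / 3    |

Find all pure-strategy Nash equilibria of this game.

Check mutual best responses: a cell is a NE iff neither player can gain by unilaterally deviating.
Row's best responses — vs I: II (payoff 5); vs II: II (payoff 3); vs III: I (payoff -4).
Column's best responses — vs I: I (payoff 7); vs II: I (payoff 5).
The only mutual best response is (II, I); neither player gains by switching there.

(II, I)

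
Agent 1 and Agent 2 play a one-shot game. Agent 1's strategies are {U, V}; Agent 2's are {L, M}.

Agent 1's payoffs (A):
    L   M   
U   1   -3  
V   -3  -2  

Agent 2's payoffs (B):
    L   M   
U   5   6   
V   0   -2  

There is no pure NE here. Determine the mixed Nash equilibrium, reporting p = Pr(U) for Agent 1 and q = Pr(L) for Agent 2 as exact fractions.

In a mixed NE each player is indifferent between their pure strategies, so the opponent's mix sets the indifference.
Agent 2 indifferent between L and M: p·5 + (1−p)·0 = p·6 + (1−p)·(-2) ⟹ 0 + 5p = (-2) + 8p ⟹ p = 2/3.
Agent 1 indifferent between U and V: q·1 + (1−q)·(-3) = q·(-3) + (1−q)·(-2) ⟹ (-3) + 4q = (-2) + (-1)q ⟹ q = 1/5.

p = 2/3, q = 1/5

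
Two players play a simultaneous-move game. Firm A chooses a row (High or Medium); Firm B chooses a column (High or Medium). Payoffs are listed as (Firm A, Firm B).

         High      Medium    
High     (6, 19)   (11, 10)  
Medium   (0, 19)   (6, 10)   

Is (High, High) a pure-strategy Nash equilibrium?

Holding Firm B at High: Firm A gets 6 from High, versus 0 from Medium. No profitable deviation for Firm A.
Holding Firm A at High: Firm B gets 19 from High, versus 10 from Medium. No profitable deviation for Firm B either.

Yes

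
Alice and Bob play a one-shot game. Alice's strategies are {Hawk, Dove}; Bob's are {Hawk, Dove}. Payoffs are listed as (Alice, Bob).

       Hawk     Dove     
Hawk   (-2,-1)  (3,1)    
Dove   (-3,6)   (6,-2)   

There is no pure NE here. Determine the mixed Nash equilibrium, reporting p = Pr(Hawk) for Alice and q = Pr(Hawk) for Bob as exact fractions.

In a mixed NE each player is indifferent between their pure strategies, so the opponent's mix sets the indifference.
Bob indifferent between Hawk and Dove: p·(-1) + (1−p)·6 = p·1 + (1−p)·(-2) ⟹ 6 + (-7)p = (-2) + 3p ⟹ p = 4/5.
Alice indifferent between Hawk and Dove: q·(-2) + (1−q)·3 = q·(-3) + (1−q)·6 ⟹ 3 + (-5)q = 6 + (-9)q ⟹ q = 3/4.

p = 4/5, q = 3/4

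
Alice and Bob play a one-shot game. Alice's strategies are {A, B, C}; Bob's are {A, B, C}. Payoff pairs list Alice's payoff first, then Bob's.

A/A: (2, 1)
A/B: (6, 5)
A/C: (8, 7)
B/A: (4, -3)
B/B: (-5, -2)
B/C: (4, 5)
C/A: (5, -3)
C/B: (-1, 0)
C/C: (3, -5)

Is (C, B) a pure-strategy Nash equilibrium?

No

Holding Bob at B: Alice gets -1 from C but could get 6 by switching to A. Alice has a profitable deviation.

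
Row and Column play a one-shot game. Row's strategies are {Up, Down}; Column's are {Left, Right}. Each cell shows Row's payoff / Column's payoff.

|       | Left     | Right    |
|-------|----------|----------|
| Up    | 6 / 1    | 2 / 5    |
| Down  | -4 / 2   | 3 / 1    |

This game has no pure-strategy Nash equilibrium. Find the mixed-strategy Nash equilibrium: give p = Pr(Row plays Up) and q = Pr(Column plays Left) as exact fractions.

In a mixed NE each player is indifferent between their pure strategies, so the opponent's mix sets the indifference.
Column indifferent between Left and Right: p·1 + (1−p)·2 = p·5 + (1−p)·1 ⟹ 2 + (-1)p = 1 + 4p ⟹ p = 1/5.
Row indifferent between Up and Down: q·6 + (1−q)·2 = q·(-4) + (1−q)·3 ⟹ 2 + 4q = 3 + (-7)q ⟹ q = 1/11.

p = 1/5, q = 1/11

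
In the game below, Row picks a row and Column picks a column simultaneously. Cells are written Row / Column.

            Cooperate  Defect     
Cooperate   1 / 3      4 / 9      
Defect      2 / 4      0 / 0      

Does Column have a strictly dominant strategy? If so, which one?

No strictly dominant strategy

A strategy is strictly dominant if it gives Column a strictly higher payoff than every other strategy, against every choice by the opponent.
Cooperate is not dominant: against Cooperate, Defect gives 9 > 3.
Defect is not dominant: against Defect, Cooperate gives 4 > 0.
No single strategy is best against every opponent action.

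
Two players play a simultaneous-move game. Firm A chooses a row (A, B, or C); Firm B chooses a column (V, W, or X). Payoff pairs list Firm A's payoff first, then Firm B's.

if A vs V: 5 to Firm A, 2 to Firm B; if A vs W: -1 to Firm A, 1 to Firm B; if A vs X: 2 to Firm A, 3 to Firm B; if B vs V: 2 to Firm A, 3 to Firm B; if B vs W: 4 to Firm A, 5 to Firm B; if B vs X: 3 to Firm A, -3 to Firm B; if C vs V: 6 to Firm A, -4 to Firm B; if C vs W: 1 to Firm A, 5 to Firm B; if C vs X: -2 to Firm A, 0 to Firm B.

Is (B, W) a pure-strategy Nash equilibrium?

Holding Firm B at W: Firm A gets 4 from B, versus -1 from A, 1 from C. No profitable deviation for Firm A.
Holding Firm A at B: Firm B gets 5 from W, versus 3 from V, -3 from X. No profitable deviation for Firm B either.

Yes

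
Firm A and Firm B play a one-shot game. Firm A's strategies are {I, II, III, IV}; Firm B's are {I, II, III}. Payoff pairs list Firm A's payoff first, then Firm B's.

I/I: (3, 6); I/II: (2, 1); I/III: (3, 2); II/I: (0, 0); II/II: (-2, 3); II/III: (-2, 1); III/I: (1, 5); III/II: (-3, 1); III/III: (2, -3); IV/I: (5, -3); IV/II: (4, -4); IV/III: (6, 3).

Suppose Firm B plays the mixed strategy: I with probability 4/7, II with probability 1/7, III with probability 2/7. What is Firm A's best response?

Firm A's best reply maximizes expected payoff against the mix.
I: (4/7)·3 + (1/7)·2 + (2/7)·3 = 20/7
II: (4/7)·0 + (1/7)·(-2) + (2/7)·(-2) = -6/7
III: (4/7)·1 + (1/7)·(-3) + (2/7)·2 = 5/7
IV: (4/7)·5 + (1/7)·4 + (2/7)·6 = 36/7
Highest expected payoff is 36/7, from IV.

IV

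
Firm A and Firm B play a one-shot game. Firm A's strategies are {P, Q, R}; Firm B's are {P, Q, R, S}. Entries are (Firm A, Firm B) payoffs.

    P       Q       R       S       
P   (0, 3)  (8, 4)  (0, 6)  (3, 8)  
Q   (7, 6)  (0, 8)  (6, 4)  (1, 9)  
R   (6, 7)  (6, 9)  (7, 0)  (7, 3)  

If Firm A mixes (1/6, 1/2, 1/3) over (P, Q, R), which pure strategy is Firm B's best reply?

Q

Firm B's best reply maximizes expected payoff against the mix.
P: (1/6)·3 + (1/2)·6 + (1/3)·7 = 35/6
Q: (1/6)·4 + (1/2)·8 + (1/3)·9 = 23/3
R: (1/6)·6 + (1/2)·4 + (1/3)·0 = 3
S: (1/6)·8 + (1/2)·9 + (1/3)·3 = 41/6
Highest expected payoff is 23/3, from Q.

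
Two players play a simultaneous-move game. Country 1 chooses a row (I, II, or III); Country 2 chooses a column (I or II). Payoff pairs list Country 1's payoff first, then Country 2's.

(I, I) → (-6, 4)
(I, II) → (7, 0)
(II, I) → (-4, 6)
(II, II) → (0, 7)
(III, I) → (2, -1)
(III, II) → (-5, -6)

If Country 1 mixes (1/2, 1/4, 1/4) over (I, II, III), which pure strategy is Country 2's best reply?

I

Compute Country 2's expected payoff from each pure strategy against the given mix.
I: (1/2)·4 + (1/4)·6 + (1/4)·(-1) = 13/4
II: (1/2)·0 + (1/4)·7 + (1/4)·(-6) = 1/4
Highest expected payoff is 13/4, from I.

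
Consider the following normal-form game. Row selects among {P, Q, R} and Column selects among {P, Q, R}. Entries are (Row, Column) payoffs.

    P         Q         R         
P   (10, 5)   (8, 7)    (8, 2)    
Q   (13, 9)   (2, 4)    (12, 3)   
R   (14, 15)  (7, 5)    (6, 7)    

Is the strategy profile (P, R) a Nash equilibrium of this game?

Holding Column at R: Row gets 8 from P but could get 12 by switching to Q. Row has a profitable deviation.

No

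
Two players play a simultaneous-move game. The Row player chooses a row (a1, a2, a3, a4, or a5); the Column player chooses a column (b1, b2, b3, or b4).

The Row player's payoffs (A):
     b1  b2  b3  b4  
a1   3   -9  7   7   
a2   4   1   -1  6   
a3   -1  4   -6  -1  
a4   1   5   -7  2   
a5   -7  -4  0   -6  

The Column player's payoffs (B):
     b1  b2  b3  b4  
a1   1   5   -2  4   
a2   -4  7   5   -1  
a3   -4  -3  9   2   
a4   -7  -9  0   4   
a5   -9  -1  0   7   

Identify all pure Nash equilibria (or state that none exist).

A profile is a Nash equilibrium when each player is best-responding to the other.
The Row player's best responses — vs b1: a2 (payoff 4); vs b2: a4 (payoff 5); vs b3: a1 (payoff 7); vs b4: a1 (payoff 7).
The Column player's best responses — vs a1: b2 (payoff 5); vs a2: b2 (payoff 7); vs a3: b3 (payoff 9); vs a4: b4 (payoff 4); vs a5: b4 (payoff 7).
No cell has both players best-responding. For instance, the Row player's best reply to b1 is a2, but against a2 the Column player prefers b2 over b1.

None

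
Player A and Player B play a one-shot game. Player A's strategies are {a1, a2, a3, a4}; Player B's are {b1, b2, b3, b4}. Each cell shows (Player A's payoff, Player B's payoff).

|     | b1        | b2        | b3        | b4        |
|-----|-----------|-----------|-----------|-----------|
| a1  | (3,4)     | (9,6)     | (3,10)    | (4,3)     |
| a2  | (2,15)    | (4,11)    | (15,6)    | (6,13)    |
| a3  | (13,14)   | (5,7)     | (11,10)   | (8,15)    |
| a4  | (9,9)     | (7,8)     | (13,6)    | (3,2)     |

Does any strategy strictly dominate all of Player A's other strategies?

Check whether one of Player A's strategies beats all alternatives regardless of what the opponent does.
a1 is not dominant: against b1, a3 gives 13 > 3.
a2 is not dominant: against b1, a1 gives 3 > 2.
a3 is not dominant: against b2, a1 gives 9 > 5.
a4 is not dominant: against b1, a3 gives 13 > 9.
No single strategy is best against every opponent action.

None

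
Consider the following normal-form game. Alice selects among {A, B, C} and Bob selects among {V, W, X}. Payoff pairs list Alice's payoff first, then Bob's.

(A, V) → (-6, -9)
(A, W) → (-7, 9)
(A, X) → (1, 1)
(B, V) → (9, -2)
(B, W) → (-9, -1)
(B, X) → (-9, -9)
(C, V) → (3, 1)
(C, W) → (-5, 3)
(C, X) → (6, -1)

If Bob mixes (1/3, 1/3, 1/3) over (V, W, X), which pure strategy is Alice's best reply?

Compute Alice's expected payoff from each pure strategy against the given mix.
A: (1/3)·(-6) + (1/3)·(-7) + (1/3)·1 = -4
B: (1/3)·9 + (1/3)·(-9) + (1/3)·(-9) = -3
C: (1/3)·3 + (1/3)·(-5) + (1/3)·6 = 4/3
Highest expected payoff is 4/3, from C.

C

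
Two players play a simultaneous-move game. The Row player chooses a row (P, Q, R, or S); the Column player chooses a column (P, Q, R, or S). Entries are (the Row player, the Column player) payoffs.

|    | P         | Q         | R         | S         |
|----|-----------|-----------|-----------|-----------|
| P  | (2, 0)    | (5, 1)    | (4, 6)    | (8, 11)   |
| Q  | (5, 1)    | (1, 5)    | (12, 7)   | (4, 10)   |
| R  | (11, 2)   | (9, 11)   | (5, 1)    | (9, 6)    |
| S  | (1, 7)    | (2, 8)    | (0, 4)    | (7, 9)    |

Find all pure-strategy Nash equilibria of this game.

A profile is a Nash equilibrium when each player is best-responding to the other.
The Row player's best responses — vs P: R (payoff 11); vs Q: R (payoff 9); vs R: Q (payoff 12); vs S: R (payoff 9).
The Column player's best responses — vs P: S (payoff 11); vs Q: S (payoff 10); vs R: Q (payoff 11); vs S: S (payoff 9).
The only mutual best response is (R, Q); neither player gains by switching there.

(R, Q)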